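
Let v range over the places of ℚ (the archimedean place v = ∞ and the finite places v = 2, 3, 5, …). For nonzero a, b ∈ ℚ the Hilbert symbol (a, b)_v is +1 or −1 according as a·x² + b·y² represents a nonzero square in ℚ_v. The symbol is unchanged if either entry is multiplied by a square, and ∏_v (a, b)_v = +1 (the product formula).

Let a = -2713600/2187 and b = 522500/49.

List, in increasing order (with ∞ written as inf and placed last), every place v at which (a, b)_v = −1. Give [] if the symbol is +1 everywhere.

(a, b) ≡ (-318, 209) mod (ℚ^×)²; places V = {2, 3, 5, 7, 11, 19, 53, ∞}.
(a,b)_11: α=0, u≡5; β=1, v≡7 (mod 11); (5|11)=+1, (7|11)=-1; sign (−1)^0·+1^1·-1^0 = +1.
(a,b)_5: α=2, u≡3; β=4, v≡4 (mod 5); (3|5)=-1, (4|5)=+1; sign (−1)^0·-1^4·+1^2 = +1.
(a,b)_19: α=0, u≡9; β=1, v≡11 (mod 19); (9|19)=+1, (11|19)=+1; sign (−1)^0·+1^1·+1^0 = +1.
(a,b)_3: α=-7, u≡2; β=0, v≡2 (mod 3); (2|3)=-1, (2|3)=-1; sign (−1)^0·-1^0·-1^-7 = -1.
(a,b)_53: α=1, u≡15; β=0, v≡20 (mod 53); (15|53)=+1, (20|53)=-1; sign (−1)^0·+1^0·-1^1 = -1.
(a,b)_7: α=0, u≡2; β=-2, v≡6 (mod 7); (2|7)=+1, (6|7)=-1; sign (−1)^0·+1^-2·-1^0 = +1.
(a,b)_∞: sgn(-318)=−, sgn(209)=+, so +1.
(a,b)_2: α=11, β=2; u≡1, v≡1 (mod 8); ε(u)ε(v)=0·0, αω(v)=11·0, βω(u)=2·0; sum ≡ 0  ⇒  +1.
|Ram(-318, 209)| = 2, even; anisotropic at {3, 53}.

[3, 53]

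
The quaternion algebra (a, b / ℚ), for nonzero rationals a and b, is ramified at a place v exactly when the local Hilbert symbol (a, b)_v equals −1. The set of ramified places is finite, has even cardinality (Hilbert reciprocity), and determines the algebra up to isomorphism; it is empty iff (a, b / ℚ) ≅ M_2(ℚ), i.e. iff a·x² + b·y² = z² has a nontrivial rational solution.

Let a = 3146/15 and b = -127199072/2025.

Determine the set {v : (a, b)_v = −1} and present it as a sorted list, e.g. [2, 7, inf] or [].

(a, b) ≡ (390, -182) mod (ℚ^×)²; places V = {2, 3, 5, 7, 11, 13, 19, ∞}.
(a,b)_∞: sgn(390)=+, sgn(-182)=−, so +1.
(a,b)_7: α=0, u≡3; β=1, v≡2 (mod 7); (3|7)=-1, (2|7)=+1; sign (−1)^0·-1^1·+1^0 = -1.
(a,b)_3: α=-1, u≡1; β=-4, v≡1 (mod 3); (1|3)=+1, (1|3)=+1; sign (−1)^0·+1^-4·+1^-1 = +1.
(a,b)_2: α=1, β=5; u≡3, v≡5 (mod 8); ε(u)ε(v)=1·0, αω(v)=1·1, βω(u)=5·1; sum ≡ 0  ⇒  +1.
(a,b)_13: α=1, u≡4; β=1, v≡1 (mod 13); (4|13)=+1, (1|13)=+1; sign (−1)^0·+1^1·+1^1 = +1.
(a,b)_11: α=2, u≡1; β=2, v≡5 (mod 11); (1|11)=+1, (5|11)=+1; sign (−1)^0·+1^2·+1^2 = +1.
(a,b)_5: α=-1, u≡2; β=-2, v≡3 (mod 5); (2|5)=-1, (3|5)=-1; sign (−1)^0·-1^-2·-1^-1 = -1.
(a,b)_19: α=0, u≡2; β=2, v≡2 (mod 19); (2|19)=-1, (2|19)=-1; sign (−1)^0·-1^2·-1^0 = +1.
|Ram(390, -182)| = 2, even; anisotropic at {5, 7}.

[5, 7]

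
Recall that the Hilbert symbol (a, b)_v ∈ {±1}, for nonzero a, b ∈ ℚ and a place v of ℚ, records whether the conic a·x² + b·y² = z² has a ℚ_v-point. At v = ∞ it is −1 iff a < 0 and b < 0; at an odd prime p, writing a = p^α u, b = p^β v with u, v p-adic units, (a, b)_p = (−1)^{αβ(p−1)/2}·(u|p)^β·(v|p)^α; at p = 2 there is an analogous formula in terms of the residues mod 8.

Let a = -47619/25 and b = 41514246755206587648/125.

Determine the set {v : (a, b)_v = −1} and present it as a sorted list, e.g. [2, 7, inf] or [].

[23, 37]

(a, b) ≡ (-5291, 3218171385) mod (ℚ^×)²; places V = {2, 3, 5, 11, 13, 23, 37, 41, 43, ∞}.
(a,b)_37: α=1, u≡24; β=3, v≡16 (mod 37); (24|37)=-1, (16|37)=+1; sign (−1)^0·-1^3·+1^1 = -1.
(a,b)_11: α=1, u≡9; β=3, v≡7 (mod 11); (9|11)=+1, (7|11)=-1; sign (−1)^1·+1^3·-1^1 = +1.
(a,b)_41: α=0, u≡37; β=1, v≡29 (mod 41); (37|41)=+1, (29|41)=-1; sign (−1)^0·+1^1·-1^0 = +1.
(a,b)_13: α=1, u≡10; β=3, v≡1 (mod 13); (10|13)=+1, (1|13)=+1; sign (−1)^0·+1^3·+1^1 = +1.
(a,b)_23: α=0, u≡7; β=1, v≡18 (mod 23); (7|23)=-1, (18|23)=+1; sign (−1)^0·-1^1·+1^0 = -1.
(a,b)_43: α=0, u≡1; β=1, v≡20 (mod 43); (1|43)=+1, (20|43)=-1; sign (−1)^0·+1^1·-1^0 = +1.
(a,b)_∞: sgn(-5291)=−, sgn(3218171385)=+, so +1.
(a,b)_5: α=-2, u≡1; β=-3, v≡3 (mod 5); (1|5)=+1, (3|5)=-1; sign (−1)^0·+1^-3·-1^-2 = +1.
(a,b)_2: α=0, β=8; u≡5, v≡1 (mod 8); ε(u)ε(v)=0·0, αω(v)=0·0, βω(u)=8·1; sum ≡ 0  ⇒  +1.
(a,b)_3: α=2, u≡1; β=3, v≡1 (mod 3); (1|3)=+1, (1|3)=+1; sign (−1)^0·+1^3·+1^2 = +1.
Ram(-5291, 3218171385) = {23, 37}; no ℚ_23-point on the conic.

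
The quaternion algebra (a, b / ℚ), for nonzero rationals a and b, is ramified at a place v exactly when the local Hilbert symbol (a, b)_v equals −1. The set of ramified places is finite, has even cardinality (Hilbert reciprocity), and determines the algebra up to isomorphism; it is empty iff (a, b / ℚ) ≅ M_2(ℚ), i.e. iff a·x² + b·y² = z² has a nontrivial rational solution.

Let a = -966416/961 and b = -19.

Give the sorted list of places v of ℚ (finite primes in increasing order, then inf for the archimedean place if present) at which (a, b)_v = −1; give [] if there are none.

(a, b) ≡ (-209, -19) mod (ℚ^×)²; places V = {2, 11, 17, 19, 31, ∞}.
(a,b)_31: α=-2, u≡9; β=0, v≡12 (mod 31); (9|31)=+1, (12|31)=-1; sign (−1)^0·+1^0·-1^-2 = +1.
(a,b)_19: α=1, u≡12; β=1, v≡18 (mod 19); (12|19)=-1, (18|19)=-1; sign (−1)^1·-1^1·-1^1 = -1.
(a,b)_17: α=2, u≡10; β=0, v≡15 (mod 17); (10|17)=-1, (15|17)=+1; sign (−1)^0·-1^0·+1^2 = +1.
(a,b)_∞: sgn(-209)=−, sgn(-19)=−, so -1.
(a,b)_11: α=1, u≡3; β=0, v≡3 (mod 11); (3|11)=+1, (3|11)=+1; sign (−1)^0·+1^0·+1^1 = +1.
(a,b)_2: α=4, β=0; u≡7, v≡5 (mod 8); ε(u)ε(v)=1·0, αω(v)=4·1, βω(u)=0·0; sum ≡ 0  ⇒  +1.
(-209, -19 / ℚ) ramifies at {19, ∞}: a division algebra.

[19, inf]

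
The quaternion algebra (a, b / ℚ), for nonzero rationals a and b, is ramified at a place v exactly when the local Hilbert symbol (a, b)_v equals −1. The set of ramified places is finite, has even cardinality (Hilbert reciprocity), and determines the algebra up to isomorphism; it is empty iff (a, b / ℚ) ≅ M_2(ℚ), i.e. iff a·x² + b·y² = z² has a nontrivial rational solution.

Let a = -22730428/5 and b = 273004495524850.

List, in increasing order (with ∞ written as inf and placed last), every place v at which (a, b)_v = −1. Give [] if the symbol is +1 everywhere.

(a, b) ≡ (-35, 34) mod (ℚ^×)²; places V = {2, 5, 7, 17, 37, 53, ∞}.
(a,b)_37: α=0, u≡23; β=2, v≡36 (mod 37); (23|37)=-1, (36|37)=+1; sign (−1)^0·-1^2·+1^0 = +1.
(a,b)_7: α=1, u≡1; β=0, v≡5 (mod 7); (1|7)=+1, (5|7)=-1; sign (−1)^0·+1^0·-1^1 = -1.
(a,b)_∞: sgn(-35)=−, sgn(34)=+, so +1.
(a,b)_2: α=2, β=1; u≡5, v≡1 (mod 8); ε(u)ε(v)=0·0, αω(v)=2·0, βω(u)=1·1; sum ≡ 1  ⇒  -1.
(a,b)_5: α=-1, u≡2; β=2, v≡4 (mod 5); (2|5)=-1, (4|5)=+1; sign (−1)^0·-1^2·+1^-1 = +1.
(a,b)_53: α=2, u≡14; β=2, v≡20 (mod 53); (14|53)=-1, (20|53)=-1; sign (−1)^0·-1^2·-1^2 = +1.
(a,b)_17: α=2, u≡15; β=5, v≡15 (mod 17); (15|17)=+1, (15|17)=+1; sign (−1)^0·+1^5·+1^2 = +1.
(-35, 34 / ℚ) ramifies at {2, 7}: a division algebra.

[2, 7]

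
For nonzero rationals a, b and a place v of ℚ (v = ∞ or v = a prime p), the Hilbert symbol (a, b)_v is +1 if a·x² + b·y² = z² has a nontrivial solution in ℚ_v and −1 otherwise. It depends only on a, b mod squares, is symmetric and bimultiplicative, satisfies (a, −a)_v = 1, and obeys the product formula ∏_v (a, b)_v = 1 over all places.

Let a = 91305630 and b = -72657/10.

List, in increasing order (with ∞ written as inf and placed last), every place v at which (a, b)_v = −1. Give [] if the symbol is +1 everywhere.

[]

(a, b) ≡ (6670, -8970) mod (ℚ^×)²; places V = {2, 3, 5, 13, 23, 29, ∞}.
(a,b)_∞: sgn(6670)=+, sgn(-8970)=−, so +1.
(a,b)_5: α=1, u≡1; β=-1, v≡4 (mod 5); (1|5)=+1, (4|5)=+1; sign (−1)^0·+1^-1·+1^1 = +1.
(a,b)_3: α=4, u≡1; β=5, v≡1 (mod 3); (1|3)=+1, (1|3)=+1; sign (−1)^0·+1^5·+1^4 = +1.
(a,b)_2: α=1, β=-1; u≡7, v≡3 (mod 8); ε(u)ε(v)=1·1, αω(v)=1·1, βω(u)=-1·0; sum ≡ 0  ⇒  +1.
(a,b)_29: α=1, u≡27; β=0, v≡22 (mod 29); (27|29)=-1, (22|29)=+1; sign (−1)^0·-1^0·+1^1 = +1.
(a,b)_23: α=1, u≡10; β=1, v≡13 (mod 23); (10|23)=-1, (13|23)=+1; sign (−1)^1·-1^1·+1^1 = +1.
(a,b)_13: α=2, u≡3; β=1, v≡4 (mod 13); (3|13)=+1, (4|13)=+1; sign (−1)^0·+1^1·+1^2 = +1.
Ram(a, b) = ∅: the form 6670·x² + -8970·y² − z² is isotropic over every ℚ_v, so by Hasse–Minkowski it is isotropic over ℚ.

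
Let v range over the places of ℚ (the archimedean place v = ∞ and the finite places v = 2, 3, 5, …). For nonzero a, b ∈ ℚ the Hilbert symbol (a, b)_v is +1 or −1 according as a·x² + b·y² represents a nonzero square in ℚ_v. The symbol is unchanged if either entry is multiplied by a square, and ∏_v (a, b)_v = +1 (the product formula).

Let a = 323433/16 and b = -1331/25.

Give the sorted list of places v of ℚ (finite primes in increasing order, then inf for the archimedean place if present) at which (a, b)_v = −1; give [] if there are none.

[]

Mod squares: a ≡ 33, b ≡ -11. Check v ∈ {∞, 2, 3, 5, 11}.
v=11: a=11^3·(≡9), b=11^3·(≡7) mod 11; (9|11)=+1, (7|11)=-1; (−1)^{3·3·5}·(+1)^3·(-1)^3 = +1.
v=∞: 33 > 0 and -11 < 0  ⇒  (a,b)_∞ = +1.
v=2: v_2(a)=-4, v_2(b)=0; units ≡ 1, 5 (mod 8); ε·ε+αω+βω = 0·0+-4·1+0·0 ≡ 0  ⇒  (a,b)_2 = +1.
v=5: a=5^0·(≡3), b=5^-2·(≡4) mod 5; (3|5)=-1, (4|5)=+1; (−1)^{0·-2·2}·(-1)^-2·(+1)^0 = +1.
v=3: a=3^5·(≡2), b=3^0·(≡1) mod 3; (2|3)=-1, (1|3)=+1; (−1)^{5·0·1}·(-1)^0·(+1)^5 = +1.
Every local symbol is +1, so the conic 33·x² + -11·y² = z² has ℚ_v-points for all v and hence a ℚ-point; (a, b / ℚ) ≅ M_2(ℚ).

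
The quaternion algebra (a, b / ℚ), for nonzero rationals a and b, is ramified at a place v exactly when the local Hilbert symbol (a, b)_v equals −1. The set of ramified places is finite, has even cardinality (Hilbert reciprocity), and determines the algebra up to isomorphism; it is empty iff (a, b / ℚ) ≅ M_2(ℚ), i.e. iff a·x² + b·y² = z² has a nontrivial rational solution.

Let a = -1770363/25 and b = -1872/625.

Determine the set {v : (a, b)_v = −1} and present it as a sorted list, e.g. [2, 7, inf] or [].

(a, b) ≡ (-196707, -13) mod (ℚ^×)²; places V = {2, 3, 5, 7, 13, 17, 19, 29, ∞}.
(a,b)_13: α=0, u≡10; β=1, v≡12 (mod 13); (10|13)=+1, (12|13)=+1; sign (−1)^0·+1^1·+1^0 = +1.
(a,b)_2: α=0, β=4; u≡5, v≡3 (mod 8); ε(u)ε(v)=0·1, αω(v)=0·1, βω(u)=4·1; sum ≡ 0  ⇒  +1.
(a,b)_3: α=3, u≡2; β=2, v≡2 (mod 3); (2|3)=-1, (2|3)=-1; sign (−1)^0·-1^2·-1^3 = -1.
(a,b)_∞: sgn(-196707)=−, sgn(-13)=−, so -1.
(a,b)_17: α=1, u≡11; β=0, v≡9 (mod 17); (11|17)=-1, (9|17)=+1; sign (−1)^0·-1^0·+1^1 = +1.
(a,b)_29: α=1, u≡15; β=0, v≡28 (mod 29); (15|29)=-1, (28|29)=+1; sign (−1)^0·-1^0·+1^1 = +1.
(a,b)_7: α=1, u≡2; β=0, v≡2 (mod 7); (2|7)=+1, (2|7)=+1; sign (−1)^0·+1^0·+1^1 = +1.
(a,b)_19: α=1, u≡3; β=0, v≡5 (mod 19); (3|19)=-1, (5|19)=+1; sign (−1)^0·-1^0·+1^1 = +1.
(a,b)_5: α=-2, u≡2; β=-4, v≡3 (mod 5); (2|5)=-1, (3|5)=-1; sign (−1)^0·-1^-4·-1^-2 = +1.
Ram(-196707, -13) = {3, ∞}; no ℚ_3-point on the conic.

[3, inf]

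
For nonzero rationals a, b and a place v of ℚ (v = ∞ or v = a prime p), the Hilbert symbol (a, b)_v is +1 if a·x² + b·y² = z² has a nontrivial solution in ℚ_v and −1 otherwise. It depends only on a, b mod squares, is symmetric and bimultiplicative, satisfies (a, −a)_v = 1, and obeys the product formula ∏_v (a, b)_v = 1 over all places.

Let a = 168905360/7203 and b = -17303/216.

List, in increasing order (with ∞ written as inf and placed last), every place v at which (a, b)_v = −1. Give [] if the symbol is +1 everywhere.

[3, 5, 11, 13]

(a, b) ≡ (195, -858) mod (ℚ^×)²; places V = {2, 3, 5, 7, 11, 13, 31, ∞}.
(a,b)_5: α=1, u≡4; β=0, v≡2 (mod 5); (4|5)=+1, (2|5)=-1; sign (−1)^0·+1^0·-1^1 = -1.
(a,b)_3: α=-1, u≡2; β=-3, v≡2 (mod 3); (2|3)=-1, (2|3)=-1; sign (−1)^1·-1^-3·-1^-1 = -1.
(a,b)_13: α=3, u≡11; β=1, v≡1 (mod 13); (11|13)=-1, (1|13)=+1; sign (−1)^0·-1^1·+1^3 = -1.
(a,b)_2: α=4, β=-3; u≡3, v≡3 (mod 8); ε(u)ε(v)=1·1, αω(v)=4·1, βω(u)=-3·1; sum ≡ 0  ⇒  +1.
(a,b)_11: α=0, u≡7; β=3, v≡6 (mod 11); (7|11)=-1, (6|11)=-1; sign (−1)^0·-1^3·-1^0 = -1.
(a,b)_31: α=2, u≡16; β=0, v≡5 (mod 31); (16|31)=+1, (5|31)=+1; sign (−1)^0·+1^0·+1^2 = +1.
(a,b)_7: α=-4, u≡5; β=0, v≡6 (mod 7); (5|7)=-1, (6|7)=-1; sign (−1)^0·-1^0·-1^-4 = +1.
(a,b)_∞: sgn(195)=+, sgn(-858)=−, so +1.
Ram(195, -858) = {3, 5, 11, 13}; no ℚ_3-point on the conic.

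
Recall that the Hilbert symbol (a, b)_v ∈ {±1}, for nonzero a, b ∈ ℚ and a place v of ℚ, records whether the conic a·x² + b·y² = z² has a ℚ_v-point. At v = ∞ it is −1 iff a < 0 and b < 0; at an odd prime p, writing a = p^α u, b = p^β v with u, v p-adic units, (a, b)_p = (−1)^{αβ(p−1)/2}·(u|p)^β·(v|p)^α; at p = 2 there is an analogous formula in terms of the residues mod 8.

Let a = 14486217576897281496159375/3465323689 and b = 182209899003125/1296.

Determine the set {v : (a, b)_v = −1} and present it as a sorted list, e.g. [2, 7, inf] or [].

[19, 29]

(a, b) ≡ (17255, 327845) mod (ℚ^×)²; places V = {2, 3, 5, 7, 17, 19, 23, 29, 37, 41, 43, ∞}.
(a,b)_19: α=4, u≡13; β=1, v≡12 (mod 19); (13|19)=-1, (12|19)=-1; sign (−1)^0·-1^1·-1^4 = -1.
(a,b)_3: α=2, u≡2; β=-4, v≡2 (mod 3); (2|3)=-1, (2|3)=-1; sign (−1)^0·-1^-4·-1^2 = +1.
(a,b)_7: α=3, u≡4; β=1, v≡5 (mod 7); (4|7)=+1, (5|7)=-1; sign (−1)^1·+1^1·-1^3 = +1.
(a,b)_37: α=-4, u≡14; β=0, v≡12 (mod 37); (14|37)=-1, (12|37)=+1; sign (−1)^0·-1^0·+1^-4 = +1.
(a,b)_29: α=1, u≡8; β=1, v≡28 (mod 29); (8|29)=-1, (28|29)=+1; sign (−1)^0·-1^1·+1^1 = -1.
(a,b)_41: α=0, u≡22; β=2, v≡2 (mod 41); (22|41)=-1, (2|41)=+1; sign (−1)^0·-1^2·+1^0 = +1.
(a,b)_5: α=5, u≡4; β=5, v≡1 (mod 5); (4|5)=+1, (1|5)=+1; sign (−1)^0·+1^5·+1^5 = +1.
(a,b)_2: α=0, β=-4; u≡7, v≡5 (mod 8); ε(u)ε(v)=1·0, αω(v)=0·1, βω(u)=-4·0; sum ≡ 0  ⇒  +1.
(a,b)_23: α=4, u≡10; β=2, v≡3 (mod 23); (10|23)=-1, (3|23)=+1; sign (−1)^0·-1^2·+1^4 = +1.
(a,b)_17: α=5, u≡5; β=1, v≡11 (mod 17); (5|17)=-1, (11|17)=-1; sign (−1)^0·-1^1·-1^5 = +1.
(a,b)_∞: sgn(17255)=+, sgn(327845)=+, so +1.
(a,b)_43: α=-2, u≡18; β=0, v≡40 (mod 43); (18|43)=-1, (40|43)=+1; sign (−1)^0·-1^0·+1^-2 = +1.
(17255, 327845 / ℚ) ramifies at {19, 29}: a division algebra.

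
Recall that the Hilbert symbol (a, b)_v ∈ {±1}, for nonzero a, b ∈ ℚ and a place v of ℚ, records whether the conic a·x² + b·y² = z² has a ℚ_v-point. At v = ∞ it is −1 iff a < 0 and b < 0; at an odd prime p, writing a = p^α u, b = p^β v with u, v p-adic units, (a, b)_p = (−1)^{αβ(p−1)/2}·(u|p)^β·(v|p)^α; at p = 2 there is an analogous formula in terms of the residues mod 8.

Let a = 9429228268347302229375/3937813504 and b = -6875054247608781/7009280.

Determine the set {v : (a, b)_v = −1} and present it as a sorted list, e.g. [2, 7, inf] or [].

[2, 3, 5, 17, 23, 31]

(a, b) ≡ (527, -345) mod (ℚ^×)²; places V = {2, 3, 5, 11, 13, 17, 23, 31, 37, 47, 53, ∞}.
(a,b)_17: α=3, u≡6; β=2, v≡14 (mod 17); (6|17)=-1, (14|17)=-1; sign (−1)^0·-1^2·-1^3 = -1.
(a,b)_37: α=-2, u≡33; β=-2, v≡4 (mod 37); (33|37)=+1, (4|37)=+1; sign (−1)^0·+1^-2·+1^-2 = +1.
(a,b)_23: α=2, u≡21; β=1, v≡16 (mod 23); (21|23)=-1, (16|23)=+1; sign (−1)^0·-1^1·+1^2 = -1.
(a,b)_2: α=-10, β=-10; u≡7, v≡7 (mod 8); ε(u)ε(v)=1·1, αω(v)=-10·0, βω(u)=-10·0; sum ≡ 1  ⇒  -1.
(a,b)_47: α=2, u≡31; β=2, v≡35 (mod 47); (31|47)=-1, (35|47)=-1; sign (−1)^0·-1^2·-1^2 = +1.
(a,b)_5: α=4, u≡3; β=-1, v≡4 (mod 5); (3|5)=-1, (4|5)=+1; sign (−1)^0·-1^-1·+1^4 = -1.
(a,b)_53: α=-2, u≡22; β=0, v≡41 (mod 53); (22|53)=-1, (41|53)=-1; sign (−1)^0·-1^0·-1^-2 = +1.
(a,b)_13: α=0, u≡2; β=2, v≡5 (mod 13); (2|13)=-1, (5|13)=-1; sign (−1)^0·-1^2·-1^0 = +1.
(a,b)_3: α=6, u≡2; β=1, v≡2 (mod 3); (2|3)=-1, (2|3)=-1; sign (−1)^0·-1^1·-1^6 = -1.
(a,b)_∞: sgn(527)=+, sgn(-345)=−, so +1.
(a,b)_11: α=2, u≡6; β=0, v≡10 (mod 11); (6|11)=-1, (10|11)=-1; sign (−1)^0·-1^0·-1^2 = +1.
(a,b)_31: α=3, u≡30; β=4, v≡15 (mod 31); (30|31)=-1, (15|31)=-1; sign (−1)^0·-1^4·-1^3 = -1.
(527, -345 / ℚ) ramifies at {2, 3, 5, 17, 23, 31}: a division algebra.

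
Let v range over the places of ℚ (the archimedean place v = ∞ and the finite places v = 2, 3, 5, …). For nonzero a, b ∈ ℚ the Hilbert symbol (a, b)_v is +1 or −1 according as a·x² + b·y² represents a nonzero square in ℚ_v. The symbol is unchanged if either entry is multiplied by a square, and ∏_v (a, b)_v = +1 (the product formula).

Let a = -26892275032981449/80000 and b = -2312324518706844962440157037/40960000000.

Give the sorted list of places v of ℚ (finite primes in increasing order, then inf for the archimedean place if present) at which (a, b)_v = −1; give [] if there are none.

(a, b) ≡ (-2, -858130) mod (ℚ^×)²; places V = {2, 3, 5, 7, 11, 13, 23, 41, ∞}.
(a,b)_11: α=0, u≡1; β=2, v≡8 (mod 11); (1|11)=+1, (8|11)=-1; sign (−1)^0·+1^2·-1^0 = +1.
(a,b)_3: α=2, u≡1; β=2, v≡2 (mod 3); (1|3)=+1, (2|3)=-1; sign (−1)^0·+1^2·-1^2 = +1.
(a,b)_41: α=2, u≡32; β=3, v≡25 (mod 41); (32|41)=+1, (25|41)=+1; sign (−1)^0·+1^3·+1^2 = +1.
(a,b)_7: α=6, u≡5; β=9, v≡1 (mod 7); (5|7)=-1, (1|7)=+1; sign (−1)^0·-1^9·+1^6 = -1.
(a,b)_13: α=4, u≡7; β=7, v≡12 (mod 13); (7|13)=-1, (12|13)=+1; sign (−1)^0·-1^7·+1^4 = -1.
(a,b)_∞: sgn(-2)=−, sgn(-858130)=−, so -1.
(a,b)_5: α=-4, u≡2; β=-7, v≡1 (mod 5); (2|5)=-1, (1|5)=+1; sign (−1)^0·-1^-7·+1^-4 = -1.
(a,b)_2: α=-7, β=-19; u≡7, v≡7 (mod 8); ε(u)ε(v)=1·1, αω(v)=-7·0, βω(u)=-19·0; sum ≡ 1  ⇒  -1.
(a,b)_23: α=2, u≡14; β=3, v≡21 (mod 23); (14|23)=-1, (21|23)=-1; sign (−1)^0·-1^3·-1^2 = -1.
Ram(-2, -858130) = {2, 5, 7, 13, 23, ∞}; no ℚ_2-point on the conic.

[2, 5, 7, 13, 23, inf]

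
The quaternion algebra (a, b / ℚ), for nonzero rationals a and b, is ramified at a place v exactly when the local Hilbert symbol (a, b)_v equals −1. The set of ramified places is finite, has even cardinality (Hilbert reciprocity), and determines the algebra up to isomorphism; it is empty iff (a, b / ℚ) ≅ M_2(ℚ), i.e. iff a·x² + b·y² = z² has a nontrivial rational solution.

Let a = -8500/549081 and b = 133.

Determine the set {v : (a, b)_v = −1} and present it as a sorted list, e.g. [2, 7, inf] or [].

[5, 7, 17, 19]

Mod squares: a ≡ -85, b ≡ 133. Check v ∈ {∞, 2, 3, 5, 7, 13, 17, 19}.
v=7: a=7^0·(≡5), b=7^1·(≡5) mod 7; (5|7)=-1, (5|7)=-1; (−1)^{0·1·3}·(-1)^1·(-1)^0 = -1.
v=3: a=3^-2·(≡2), b=3^0·(≡1) mod 3; (2|3)=-1, (1|3)=+1; (−1)^{-2·0·1}·(-1)^0·(+1)^-2 = +1.
v=∞: -85 < 0 and 133 > 0  ⇒  (a,b)_∞ = +1.
v=19: a=19^-2·(≡12), b=19^1·(≡7) mod 19; (12|19)=-1, (7|19)=+1; (−1)^{-2·1·9}·(-1)^1·(+1)^-2 = -1.
v=5: a=5^3·(≡2), b=5^0·(≡3) mod 5; (2|5)=-1, (3|5)=-1; (−1)^{3·0·2}·(-1)^0·(-1)^3 = -1.
v=2: v_2(a)=2, v_2(b)=0; units ≡ 3, 5 (mod 8); ε·ε+αω+βω = 1·0+2·1+0·1 ≡ 0  ⇒  (a,b)_2 = +1.
v=13: a=13^-2·(≡11), b=13^0·(≡3) mod 13; (11|13)=-1, (3|13)=+1; (−1)^{-2·0·6}·(-1)^0·(+1)^-2 = +1.
v=17: a=17^1·(≡12), b=17^0·(≡14) mod 17; (12|17)=-1, (14|17)=-1; (−1)^{1·0·8}·(-1)^0·(-1)^1 = -1.
(-85, 133 / ℚ) ramifies at {5, 7, 17, 19}: a division algebra.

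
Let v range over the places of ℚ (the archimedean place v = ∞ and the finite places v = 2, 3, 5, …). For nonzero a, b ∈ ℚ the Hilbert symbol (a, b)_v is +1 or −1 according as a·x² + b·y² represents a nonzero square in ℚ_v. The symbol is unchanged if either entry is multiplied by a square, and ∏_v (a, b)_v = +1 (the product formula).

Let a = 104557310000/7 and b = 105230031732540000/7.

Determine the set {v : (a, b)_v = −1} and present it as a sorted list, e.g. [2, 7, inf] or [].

[2, 7, 13, 23]

Mod squares: a ≡ 2093, b ≡ 2618. Check v ∈ {∞, 2, 3, 5, 7, 11, 13, 17, 23}.
v=17: a=17^2·(≡9), b=17^3·(≡4) mod 17; (9|17)=+1, (4|17)=+1; (−1)^{2·3·8}·(+1)^3·(+1)^2 = +1.
v=∞: 2093 > 0 and 2618 > 0  ⇒  (a,b)_∞ = +1.
v=5: a=5^4·(≡3), b=5^4·(≡2) mod 5; (3|5)=-1, (2|5)=-1; (−1)^{4·4·2}·(-1)^4·(-1)^4 = +1.
v=13: a=13^1·(≡5), b=13^2·(≡2) mod 13; (5|13)=-1, (2|13)=-1; (−1)^{1·2·6}·(-1)^2·(-1)^1 = -1.
v=2: v_2(a)=4, v_2(b)=5; units ≡ 5, 5 (mod 8); ε·ε+αω+βω = 0·0+4·1+5·1 ≡ 1  ⇒  (a,b)_2 = -1.
v=11: a=11^2·(≡4), b=11^3·(≡6) mod 11; (4|11)=+1, (6|11)=-1; (−1)^{2·3·5}·(+1)^3·(-1)^2 = +1.
v=7: a=7^-1·(≡3), b=7^-1·(≡6) mod 7; (3|7)=-1, (6|7)=-1; (−1)^{-1·-1·3}·(-1)^-1·(-1)^-1 = -1.
v=23: a=23^1·(≡15), b=23^2·(≡19) mod 23; (15|23)=-1, (19|23)=-1; (−1)^{1·2·11}·(-1)^2·(-1)^1 = -1.
v=3: a=3^0·(≡2), b=3^2·(≡2) mod 3; (2|3)=-1, (2|3)=-1; (−1)^{0·2·1}·(-1)^2·(-1)^0 = +1.
|Ram(2093, 2618)| = 4, even; anisotropic at {2, 7, 13, 23}.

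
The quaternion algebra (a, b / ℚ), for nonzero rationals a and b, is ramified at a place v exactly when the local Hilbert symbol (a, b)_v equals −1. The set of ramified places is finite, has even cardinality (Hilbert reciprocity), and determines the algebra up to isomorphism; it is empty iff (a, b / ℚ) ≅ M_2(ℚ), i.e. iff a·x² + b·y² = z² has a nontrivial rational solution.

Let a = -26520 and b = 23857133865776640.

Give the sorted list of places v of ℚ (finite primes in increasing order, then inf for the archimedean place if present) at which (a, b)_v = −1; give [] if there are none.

[5, 17]

(a, b) ≡ (-6630, 81510) mod (ℚ^×)²; places V = {2, 3, 5, 11, 13, 17, 19, ∞}.
(a,b)_5: α=1, u≡1; β=1, v≡3 (mod 5); (1|5)=+1, (3|5)=-1; sign (−1)^0·+1^1·-1^1 = -1.
(a,b)_3: α=1, u≡1; β=5, v≡2 (mod 3); (1|3)=+1, (2|3)=-1; sign (−1)^1·+1^5·-1^1 = +1.
(a,b)_2: α=3, β=9; u≡5, v≡3 (mod 8); ε(u)ε(v)=0·1, αω(v)=3·1, βω(u)=9·1; sum ≡ 0  ⇒  +1.
(a,b)_∞: sgn(-6630)=−, sgn(81510)=+, so +1.
(a,b)_13: α=1, u≡1; β=3, v≡10 (mod 13); (1|13)=+1, (10|13)=+1; sign (−1)^0·+1^3·+1^1 = +1.
(a,b)_19: α=0, u≡4; β=1, v≡3 (mod 19); (4|19)=+1, (3|19)=-1; sign (−1)^0·+1^1·-1^0 = +1.
(a,b)_17: α=1, u≡4; β=4, v≡14 (mod 17); (4|17)=+1, (14|17)=-1; sign (−1)^0·+1^4·-1^1 = -1.
(a,b)_11: α=0, u≡1; β=1, v≡10 (mod 11); (1|11)=+1, (10|11)=-1; sign (−1)^0·+1^1·-1^0 = +1.
(-6630, 81510 / ℚ) ramifies at {5, 17}: a division algebra.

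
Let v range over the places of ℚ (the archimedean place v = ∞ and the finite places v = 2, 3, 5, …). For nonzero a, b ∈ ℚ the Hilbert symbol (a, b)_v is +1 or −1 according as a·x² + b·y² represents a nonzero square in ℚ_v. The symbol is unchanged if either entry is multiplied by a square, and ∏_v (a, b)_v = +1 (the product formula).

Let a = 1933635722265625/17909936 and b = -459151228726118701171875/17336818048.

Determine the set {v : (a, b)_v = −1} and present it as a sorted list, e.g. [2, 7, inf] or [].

[3, 11]

Mod squares: a ≡ 11, b ≡ -43890. Check v ∈ {∞, 2, 3, 5, 7, 11, 19, 23, 29}.
v=29: a=29^-2·(≡10), b=29^-2·(≡28) mod 29; (10|29)=-1, (28|29)=+1; (−1)^{-2·-2·14}·(-1)^-2·(+1)^-2 = +1.
v=23: a=23^4·(≡20), b=23^6·(≡22) mod 23; (20|23)=-1, (22|23)=-1; (−1)^{4·6·11}·(-1)^6·(-1)^4 = +1.
v=7: a=7^2·(≡2), b=7^3·(≡1) mod 7; (2|7)=+1, (1|7)=+1; (−1)^{2·3·3}·(+1)^3·(+1)^2 = +1.
v=2: v_2(a)=-4, v_2(b)=-7; units ≡ 3, 7 (mod 8); ε·ε+αω+βω = 1·1+-4·0+-7·1 ≡ 0  ⇒  (a,b)_2 = +1.
v=5: a=5^8·(≡4), b=5^11·(≡3) mod 5; (4|5)=+1, (3|5)=-1; (−1)^{8·11·2}·(+1)^11·(-1)^8 = +1.
v=19: a=19^2·(≡4), b=19^3·(≡18) mod 19; (4|19)=+1, (18|19)=-1; (−1)^{2·3·9}·(+1)^3·(-1)^2 = +1.
v=3: a=3^0·(≡2), b=3^3·(≡1) mod 3; (2|3)=-1, (1|3)=+1; (−1)^{0·3·1}·(-1)^3·(+1)^0 = -1.
v=∞: 11 > 0 and -43890 < 0  ⇒  (a,b)_∞ = +1.
v=11: a=11^-3·(≡5), b=11^-5·(≡4) mod 11; (5|11)=+1, (4|11)=+1; (−1)^{-3·-5·5}·(+1)^-5·(+1)^-3 = -1.
Ram(11, -43890) = {3, 11}; no ℚ_3-point on the conic.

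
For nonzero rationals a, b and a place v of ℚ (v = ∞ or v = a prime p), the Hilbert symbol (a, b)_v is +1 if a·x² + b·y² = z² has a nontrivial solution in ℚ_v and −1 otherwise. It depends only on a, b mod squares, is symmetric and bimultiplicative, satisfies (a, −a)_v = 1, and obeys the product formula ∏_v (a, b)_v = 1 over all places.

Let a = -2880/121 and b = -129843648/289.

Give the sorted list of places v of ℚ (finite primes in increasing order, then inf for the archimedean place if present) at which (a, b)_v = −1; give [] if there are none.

Mod squares: a ≡ -5, b ≡ -23. Check v ∈ {∞, 2, 3, 5, 11, 17, 23}.
v=23: a=23^0·(≡3), b=23^1·(≡21) mod 23; (3|23)=+1, (21|23)=-1; (−1)^{0·1·11}·(+1)^1·(-1)^0 = +1.
v=2: v_2(a)=6, v_2(b)=6; units ≡ 3, 1 (mod 8); ε·ε+αω+βω = 1·0+6·0+6·1 ≡ 0  ⇒  (a,b)_2 = +1.
v=5: a=5^1·(≡4), b=5^0·(≡3) mod 5; (4|5)=+1, (3|5)=-1; (−1)^{1·0·2}·(+1)^0·(-1)^1 = -1.
v=11: a=11^-2·(≡2), b=11^2·(≡2) mod 11; (2|11)=-1, (2|11)=-1; (−1)^{-2·2·5}·(-1)^2·(-1)^-2 = +1.
v=17: a=17^0·(≡5), b=17^-2·(≡6) mod 17; (5|17)=-1, (6|17)=-1; (−1)^{0·-2·8}·(-1)^-2·(-1)^0 = +1.
v=3: a=3^2·(≡1), b=3^6·(≡1) mod 3; (1|3)=+1, (1|3)=+1; (−1)^{2·6·1}·(+1)^6·(+1)^2 = +1.
v=∞: -5 < 0 and -23 < 0  ⇒  (a,b)_∞ = -1.
(-5, -23 / ℚ) ramifies at {5, ∞}: a division algebra.

[5, inf]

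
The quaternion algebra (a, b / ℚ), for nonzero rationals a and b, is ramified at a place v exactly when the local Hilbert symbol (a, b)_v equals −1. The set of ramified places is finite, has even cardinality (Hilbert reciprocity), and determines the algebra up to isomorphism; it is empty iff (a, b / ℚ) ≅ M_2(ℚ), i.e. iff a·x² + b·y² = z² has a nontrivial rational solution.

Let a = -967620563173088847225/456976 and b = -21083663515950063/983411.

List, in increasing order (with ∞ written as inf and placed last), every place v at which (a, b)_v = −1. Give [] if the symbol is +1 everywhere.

(a, b) ≡ (-45849, -77) mod (ℚ^×)²; places V = {2, 3, 5, 7, 11, 13, 17, 19, 23, 29, 31, ∞}.
(a,b)_11: α=0, u≡2; β=-1, v≡4 (mod 11); (2|11)=-1, (4|11)=+1; sign (−1)^0·-1^-1·+1^0 = -1.
(a,b)_3: α=11, u≡2; β=6, v≡1 (mod 3); (2|3)=-1, (1|3)=+1; sign (−1)^0·-1^6·+1^11 = +1.
(a,b)_23: α=0, u≡16; β=-2, v≡14 (mod 23); (16|23)=+1, (14|23)=-1; sign (−1)^0·+1^-2·-1^0 = +1.
(a,b)_2: α=-4, β=0; u≡7, v≡3 (mod 8); ε(u)ε(v)=1·1, αω(v)=-4·1, βω(u)=0·0; sum ≡ 1  ⇒  -1.
(a,b)_19: α=2, u≡9; β=2, v≡2 (mod 19); (9|19)=+1, (2|19)=-1; sign (−1)^0·+1^2·-1^2 = +1.
(a,b)_29: α=3, u≡26; β=2, v≡14 (mod 29); (26|29)=-1, (14|29)=-1; sign (−1)^0·-1^2·-1^3 = -1.
(a,b)_5: α=2, u≡1; β=0, v≡2 (mod 5); (1|5)=+1, (2|5)=-1; sign (−1)^0·+1^0·-1^2 = +1.
(a,b)_∞: sgn(-45849)=−, sgn(-77)=−, so -1.
(a,b)_17: α=1, u≡14; β=2, v≡8 (mod 17); (14|17)=-1, (8|17)=+1; sign (−1)^0·-1^2·+1^1 = +1.
(a,b)_13: α=-4, u≡6; β=-2, v≡3 (mod 13); (6|13)=-1, (3|13)=+1; sign (−1)^0·-1^-2·+1^-4 = +1.
(a,b)_7: α=2, u≡1; β=3, v≡6 (mod 7); (1|7)=+1, (6|7)=-1; sign (−1)^0·+1^3·-1^2 = +1.
(a,b)_31: α=3, u≡2; β=2, v≡28 (mod 31); (2|31)=+1, (28|31)=+1; sign (−1)^0·+1^2·+1^3 = +1.
|Ram(-45849, -77)| = 4, even; anisotropic at {2, 11, 29, ∞}.

[2, 11, 29, inf]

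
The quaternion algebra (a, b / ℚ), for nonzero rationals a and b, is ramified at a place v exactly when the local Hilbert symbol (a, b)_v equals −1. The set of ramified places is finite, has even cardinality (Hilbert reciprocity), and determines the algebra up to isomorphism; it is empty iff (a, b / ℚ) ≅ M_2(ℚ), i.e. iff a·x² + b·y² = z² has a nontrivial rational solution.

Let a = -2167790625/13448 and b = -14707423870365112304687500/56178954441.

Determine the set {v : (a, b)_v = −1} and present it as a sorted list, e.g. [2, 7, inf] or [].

[2, 11, 19, inf]

(a, b) ≡ (-130, -32395) mod (ℚ^×)²; places V = {2, 3, 5, 7, 11, 13, 19, 23, 31, 41, 47, ∞}.
(a,b)_5: α=5, u≡4; β=15, v≡1 (mod 5); (4|5)=+1, (1|5)=+1; sign (−1)^0·+1^15·+1^5 = +1.
(a,b)_31: α=0, u≡25; β=1, v≡20 (mod 31); (25|31)=+1, (20|31)=+1; sign (−1)^0·+1^1·+1^0 = +1.
(a,b)_11: α=2, u≡7; β=5, v≡1 (mod 11); (7|11)=-1, (1|11)=+1; sign (−1)^0·-1^5·+1^2 = -1.
(a,b)_2: α=-3, β=2; u≡7, v≡5 (mod 8); ε(u)ε(v)=1·0, αω(v)=-3·1, βω(u)=2·0; sum ≡ 1  ⇒  -1.
(a,b)_47: α=0, u≡33; β=-2, v≡13 (mod 47); (33|47)=-1, (13|47)=-1; sign (−1)^0·-1^-2·-1^0 = +1.
(a,b)_13: α=1, u≡12; β=0, v≡10 (mod 13); (12|13)=+1, (10|13)=+1; sign (−1)^0·+1^0·+1^1 = +1.
(a,b)_∞: sgn(-130)=−, sgn(-32395)=−, so -1.
(a,b)_19: α=0, u≡2; β=1, v≡9 (mod 19); (2|19)=-1, (9|19)=+1; sign (−1)^0·-1^1·+1^0 = -1.
(a,b)_7: α=2, u≡5; β=4, v≡4 (mod 7); (5|7)=-1, (4|7)=+1; sign (−1)^0·-1^4·+1^2 = +1.
(a,b)_23: α=0, u≡1; β=2, v≡4 (mod 23); (1|23)=+1, (4|23)=+1; sign (−1)^0·+1^2·+1^0 = +1.
(a,b)_3: α=2, u≡2; β=-2, v≡2 (mod 3); (2|3)=-1, (2|3)=-1; sign (−1)^0·-1^-2·-1^2 = +1.
(a,b)_41: α=-2, u≡15; β=-4, v≡32 (mod 41); (15|41)=-1, (32|41)=+1; sign (−1)^0·-1^-4·+1^-2 = +1.
|Ram(-130, -32395)| = 4, even; anisotropic at {2, 11, 19, ∞}.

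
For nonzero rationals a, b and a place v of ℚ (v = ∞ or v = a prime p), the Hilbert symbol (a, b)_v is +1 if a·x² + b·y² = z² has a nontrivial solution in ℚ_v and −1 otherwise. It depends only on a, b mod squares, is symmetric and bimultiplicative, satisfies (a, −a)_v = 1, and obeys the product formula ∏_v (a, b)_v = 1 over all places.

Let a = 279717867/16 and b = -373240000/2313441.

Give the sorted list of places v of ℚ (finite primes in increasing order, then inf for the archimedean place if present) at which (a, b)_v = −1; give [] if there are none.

[11, 31, 41, 43]

Mod squares: a ≡ 3453307, b ≡ -9331. Check v ∈ {∞, 2, 3, 5, 7, 11, 13, 19, 31, 41, 43}.
v=2: v_2(a)=-4, v_2(b)=6; units ≡ 3, 5 (mod 8); ε·ε+αω+βω = 1·0+-4·1+6·1 ≡ 0  ⇒  (a,b)_2 = +1.
v=31: a=31^1·(≡5), b=31^1·(≡7) mod 31; (5|31)=+1, (7|31)=+1; (−1)^{1·1·15}·(+1)^1·(+1)^1 = -1.
v=13: a=13^1·(≡10), b=13^-4·(≡12) mod 13; (10|13)=+1, (12|13)=+1; (−1)^{1·-4·6}·(+1)^-4·(+1)^1 = +1.
v=41: a=41^1·(≡12), b=41^0·(≡24) mod 41; (12|41)=-1, (24|41)=-1; (−1)^{1·0·20}·(-1)^0·(-1)^1 = -1.
v=19: a=19^1·(≡8), b=19^0·(≡9) mod 19; (8|19)=-1, (9|19)=+1; (−1)^{1·0·9}·(-1)^0·(+1)^1 = +1.
v=7: a=7^0·(≡1), b=7^1·(≡2) mod 7; (1|7)=+1, (2|7)=+1; (−1)^{0·1·3}·(+1)^1·(+1)^0 = +1.
v=43: a=43^0·(≡26), b=43^1·(≡10) mod 43; (26|43)=-1, (10|43)=+1; (−1)^{0·1·21}·(-1)^1·(+1)^0 = -1.
v=∞: 3453307 > 0 and -9331 < 0  ⇒  (a,b)_∞ = +1.
v=11: a=11^1·(≡2), b=11^0·(≡6) mod 11; (2|11)=-1, (6|11)=-1; (−1)^{1·0·5}·(-1)^0·(-1)^1 = -1.
v=3: a=3^4·(≡1), b=3^-4·(≡2) mod 3; (1|3)=+1, (2|3)=-1; (−1)^{4·-4·1}·(+1)^-4·(-1)^4 = +1.
v=5: a=5^0·(≡2), b=5^4·(≡1) mod 5; (2|5)=-1, (1|5)=+1; (−1)^{0·4·2}·(-1)^4·(+1)^0 = +1.
(3453307, -9331 / ℚ) ramifies at {11, 31, 41, 43}: a division algebra.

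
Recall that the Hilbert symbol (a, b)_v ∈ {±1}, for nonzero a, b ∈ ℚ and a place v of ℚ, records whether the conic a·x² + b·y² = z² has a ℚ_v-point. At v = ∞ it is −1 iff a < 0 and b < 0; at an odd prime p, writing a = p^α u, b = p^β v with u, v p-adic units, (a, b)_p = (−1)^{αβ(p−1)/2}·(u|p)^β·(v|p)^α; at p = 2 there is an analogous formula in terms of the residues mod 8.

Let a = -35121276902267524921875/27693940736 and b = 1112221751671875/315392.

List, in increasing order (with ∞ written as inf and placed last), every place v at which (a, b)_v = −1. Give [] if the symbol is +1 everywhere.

(a, b) ≡ (-2145, 231) mod (ℚ^×)²; places V = {2, 3, 5, 7, 11, 13, 17, 41, ∞}.
(a,b)_17: α=6, u≡14; β=4, v≡10 (mod 17); (14|17)=-1, (10|17)=-1; sign (−1)^0·-1^4·-1^6 = +1.
(a,b)_∞: sgn(-2145)=−, sgn(231)=+, so +1.
(a,b)_3: α=1, u≡2; β=1, v≡2 (mod 3); (2|3)=-1, (2|3)=-1; sign (−1)^1·-1^1·-1^1 = -1.
(a,b)_41: α=4, u≡6; β=2, v≡12 (mod 41); (6|41)=-1, (12|41)=-1; sign (−1)^0·-1^2·-1^4 = +1.
(a,b)_7: α=-4, u≡4; β=-1, v≡3 (mod 7); (4|7)=+1, (3|7)=-1; sign (−1)^0·+1^-1·-1^-4 = +1.
(a,b)_13: α=3, u≡12; β=2, v≡4 (mod 13); (12|13)=+1, (4|13)=+1; sign (−1)^0·+1^2·+1^3 = +1.
(a,b)_5: α=7, u≡1; β=6, v≡1 (mod 5); (1|5)=+1, (1|5)=+1; sign (−1)^0·+1^6·+1^7 = +1.
(a,b)_2: α=-20, β=-12; u≡7, v≡7 (mod 8); ε(u)ε(v)=1·1, αω(v)=-20·0, βω(u)=-12·0; sum ≡ 1  ⇒  -1.
(a,b)_11: α=-1, u≡4; β=-1, v≡7 (mod 11); (4|11)=+1, (7|11)=-1; sign (−1)^1·+1^-1·-1^-1 = +1.
|Ram(-2145, 231)| = 2, even; anisotropic at {2, 3}.

[2, 3]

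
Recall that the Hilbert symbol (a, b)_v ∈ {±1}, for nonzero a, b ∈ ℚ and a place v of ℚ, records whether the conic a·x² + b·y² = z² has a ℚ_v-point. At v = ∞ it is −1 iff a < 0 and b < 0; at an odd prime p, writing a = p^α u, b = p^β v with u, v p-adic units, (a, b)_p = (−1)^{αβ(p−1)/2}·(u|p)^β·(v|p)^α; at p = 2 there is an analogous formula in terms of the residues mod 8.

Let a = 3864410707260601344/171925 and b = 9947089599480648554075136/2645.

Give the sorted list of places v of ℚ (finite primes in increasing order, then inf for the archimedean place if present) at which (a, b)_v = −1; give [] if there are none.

[3, 5, 7, 13]

(a, b) ≡ (273, 6545) mod (ℚ^×)²; places V = {2, 3, 5, 7, 11, 13, 17, 19, 23, ∞}.
(a,b)_13: α=-1, u≡7; β=2, v≡6 (mod 13); (7|13)=-1, (6|13)=-1; sign (−1)^0·-1^2·-1^-1 = -1.
(a,b)_23: α=-2, u≡21; β=-2, v≡16 (mod 23); (21|23)=-1, (16|23)=+1; sign (−1)^0·-1^-2·+1^-2 = +1.
(a,b)_11: α=4, u≡4; β=7, v≡4 (mod 11); (4|11)=+1, (4|11)=+1; sign (−1)^0·+1^7·+1^4 = +1.
(a,b)_5: α=-2, u≡2; β=-1, v≡4 (mod 5); (2|5)=-1, (4|5)=+1; sign (−1)^0·-1^-1·+1^-2 = -1.
(a,b)_∞: sgn(273)=+, sgn(6545)=+, so +1.
(a,b)_7: α=7, u≡2; β=7, v≡1 (mod 7); (2|7)=+1, (1|7)=+1; sign (−1)^1·+1^7·+1^7 = -1.
(a,b)_2: α=10, β=10; u≡1, v≡1 (mod 8); ε(u)ε(v)=0·0, αω(v)=10·0, βω(u)=10·0; sum ≡ 0  ⇒  +1.
(a,b)_17: α=2, u≡15; β=3, v≡5 (mod 17); (15|17)=+1, (5|17)=-1; sign (−1)^0·+1^3·-1^2 = +1.
(a,b)_3: α=1, u≡1; β=6, v≡2 (mod 3); (1|3)=+1, (2|3)=-1; sign (−1)^0·+1^6·-1^1 = -1.
(a,b)_19: α=2, u≡4; β=0, v≡1 (mod 19); (4|19)=+1, (1|19)=+1; sign (−1)^0·+1^0·+1^2 = +1.
|Ram(273, 6545)| = 4, even; anisotropic at {3, 5, 7, 13}.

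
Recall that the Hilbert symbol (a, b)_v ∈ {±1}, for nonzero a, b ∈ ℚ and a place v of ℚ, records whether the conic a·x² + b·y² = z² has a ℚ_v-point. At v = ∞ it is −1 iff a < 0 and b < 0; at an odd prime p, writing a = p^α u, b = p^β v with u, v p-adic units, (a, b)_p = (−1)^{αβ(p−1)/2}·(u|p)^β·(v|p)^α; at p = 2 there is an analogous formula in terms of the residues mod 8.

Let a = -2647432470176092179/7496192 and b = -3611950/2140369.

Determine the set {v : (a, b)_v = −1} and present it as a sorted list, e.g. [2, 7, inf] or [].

[2, 43, 47, inf]

Mod squares: a ≡ -99752518, b ≡ -144478. Check v ∈ {∞, 2, 3, 5, 7, 11, 19, 23, 29, 37, 43, 47, 53}.
v=53: a=53^2·(≡6), b=53^1·(≡41) mod 53; (6|53)=+1, (41|53)=-1; (−1)^{2·1·26}·(+1)^1·(-1)^2 = +1.
v=∞: -99752518 < 0 and -144478 < 0  ⇒  (a,b)_∞ = -1.
v=29: a=29^1·(≡6), b=29^1·(≡28) mod 29; (6|29)=+1, (28|29)=+1; (−1)^{1·1·14}·(+1)^1·(+1)^1 = +1.
v=19: a=19^0·(≡11), b=19^-2·(≡7) mod 19; (11|19)=+1, (7|19)=+1; (−1)^{0·-2·9}·(+1)^-2·(+1)^0 = +1.
v=23: a=23^3·(≡7), b=23^0·(≡9) mod 23; (7|23)=-1, (9|23)=+1; (−1)^{3·0·11}·(-1)^0·(+1)^3 = +1.
v=11: a=11^-4·(≡4), b=11^-2·(≡10) mod 11; (4|11)=+1, (10|11)=-1; (−1)^{-4·-2·5}·(+1)^-2·(-1)^-4 = +1.
v=5: a=5^0·(≡3), b=5^2·(≡3) mod 5; (3|5)=-1, (3|5)=-1; (−1)^{0·2·2}·(-1)^2·(-1)^0 = +1.
v=47: a=47^1·(≡27), b=47^1·(≡9) mod 47; (27|47)=+1, (9|47)=+1; (−1)^{1·1·23}·(+1)^1·(+1)^1 = -1.
v=43: a=43^1·(≡11), b=43^0·(≡7) mod 43; (11|43)=+1, (7|43)=-1; (−1)^{1·0·21}·(+1)^0·(-1)^1 = -1.
v=3: a=3^6·(≡2), b=3^0·(≡2) mod 3; (2|3)=-1, (2|3)=-1; (−1)^{6·0·1}·(-1)^0·(-1)^6 = +1.
v=7: a=7^2·(≡2), b=7^-2·(≡1) mod 7; (2|7)=+1, (1|7)=+1; (−1)^{2·-2·3}·(+1)^-2·(+1)^2 = +1.
v=37: a=37^1·(≡36), b=37^0·(≡12) mod 37; (36|37)=+1, (12|37)=+1; (−1)^{1·0·18}·(+1)^0·(+1)^1 = +1.
v=2: v_2(a)=-9, v_2(b)=1; units ≡ 5, 1 (mod 8); ε·ε+αω+βω = 0·0+-9·0+1·1 ≡ 1  ⇒  (a,b)_2 = -1.
Ram(-99752518, -144478) = {2, 43, 47, ∞}; no ℚ_2-point on the conic.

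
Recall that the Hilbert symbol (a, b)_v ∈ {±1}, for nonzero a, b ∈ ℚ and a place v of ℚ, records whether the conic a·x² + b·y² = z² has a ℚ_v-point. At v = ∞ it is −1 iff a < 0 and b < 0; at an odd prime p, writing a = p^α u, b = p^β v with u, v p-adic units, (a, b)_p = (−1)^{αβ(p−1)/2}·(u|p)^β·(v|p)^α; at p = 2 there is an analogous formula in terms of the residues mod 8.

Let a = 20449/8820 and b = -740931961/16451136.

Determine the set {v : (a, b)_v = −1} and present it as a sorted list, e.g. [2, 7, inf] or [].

[7, 17]

Mod squares: a ≡ 5, b ≡ -771001. Check v ∈ {∞, 2, 3, 5, 7, 11, 13, 17, 19, 31}.
v=3: a=3^-2·(≡2), b=3^-2·(≡2) mod 3; (2|3)=-1, (2|3)=-1; (−1)^{-2·-2·1}·(-1)^-2·(-1)^-2 = +1.
v=19: a=19^0·(≡6), b=19^1·(≡11) mod 19; (6|19)=+1, (11|19)=+1; (−1)^{0·1·9}·(+1)^1·(+1)^0 = +1.
v=5: a=5^-1·(≡1), b=5^0·(≡4) mod 5; (1|5)=+1, (4|5)=+1; (−1)^{-1·0·2}·(+1)^0·(+1)^-1 = +1.
v=2: v_2(a)=-2, v_2(b)=-6; units ≡ 5, 7 (mod 8); ε·ε+αω+βω = 0·1+-2·0+-6·1 ≡ 0  ⇒  (a,b)_2 = +1.
v=7: a=7^-2·(≡6), b=7^1·(≡2) mod 7; (6|7)=-1, (2|7)=+1; (−1)^{-2·1·3}·(-1)^1·(+1)^-2 = -1.
v=∞: 5 > 0 and -771001 < 0  ⇒  (a,b)_∞ = +1.
v=13: a=13^2·(≡5), b=13^-4·(≡9) mod 13; (5|13)=-1, (9|13)=+1; (−1)^{2·-4·6}·(-1)^-4·(+1)^2 = +1.
v=31: a=31^0·(≡9), b=31^3·(≡17) mod 31; (9|31)=+1, (17|31)=-1; (−1)^{0·3·15}·(+1)^3·(-1)^0 = +1.
v=11: a=11^2·(≡9), b=11^1·(≡9) mod 11; (9|11)=+1, (9|11)=+1; (−1)^{2·1·5}·(+1)^1·(+1)^2 = +1.
v=17: a=17^0·(≡12), b=17^1·(≡12) mod 17; (12|17)=-1, (12|17)=-1; (−1)^{0·1·8}·(-1)^1·(-1)^0 = -1.
(5, -771001 / ℚ) ramifies at {7, 17}: a division algebra.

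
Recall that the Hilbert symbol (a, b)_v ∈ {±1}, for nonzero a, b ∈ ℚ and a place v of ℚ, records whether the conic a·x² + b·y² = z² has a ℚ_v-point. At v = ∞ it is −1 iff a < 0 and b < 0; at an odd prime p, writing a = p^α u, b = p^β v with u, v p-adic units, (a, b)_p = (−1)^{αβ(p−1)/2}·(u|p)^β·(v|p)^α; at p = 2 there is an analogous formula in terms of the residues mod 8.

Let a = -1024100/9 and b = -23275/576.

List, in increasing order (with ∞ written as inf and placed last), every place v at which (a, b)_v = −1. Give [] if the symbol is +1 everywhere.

[19, inf]

Mod squares: a ≡ -209, b ≡ -19. Check v ∈ {∞, 2, 3, 5, 7, 11, 19}.
v=3: a=3^-2·(≡1), b=3^-2·(≡2) mod 3; (1|3)=+1, (2|3)=-1; (−1)^{-2·-2·1}·(+1)^-2·(-1)^-2 = +1.
v=11: a=11^1·(≡9), b=11^0·(≡3) mod 11; (9|11)=+1, (3|11)=+1; (−1)^{1·0·5}·(+1)^0·(+1)^1 = +1.
v=19: a=19^1·(≡13), b=19^1·(≡8) mod 19; (13|19)=-1, (8|19)=-1; (−1)^{1·1·9}·(-1)^1·(-1)^1 = -1.
v=5: a=5^2·(≡4), b=5^2·(≡4) mod 5; (4|5)=+1, (4|5)=+1; (−1)^{2·2·2}·(+1)^2·(+1)^2 = +1.
v=7: a=7^2·(≡1), b=7^2·(≡4) mod 7; (1|7)=+1, (4|7)=+1; (−1)^{2·2·3}·(+1)^2·(+1)^2 = +1.
v=∞: -209 < 0 and -19 < 0  ⇒  (a,b)_∞ = -1.
v=2: v_2(a)=2, v_2(b)=-6; units ≡ 7, 5 (mod 8); ε·ε+αω+βω = 1·0+2·1+-6·0 ≡ 0  ⇒  (a,b)_2 = +1.
|Ram(-209, -19)| = 2, even; anisotropic at {19, ∞}.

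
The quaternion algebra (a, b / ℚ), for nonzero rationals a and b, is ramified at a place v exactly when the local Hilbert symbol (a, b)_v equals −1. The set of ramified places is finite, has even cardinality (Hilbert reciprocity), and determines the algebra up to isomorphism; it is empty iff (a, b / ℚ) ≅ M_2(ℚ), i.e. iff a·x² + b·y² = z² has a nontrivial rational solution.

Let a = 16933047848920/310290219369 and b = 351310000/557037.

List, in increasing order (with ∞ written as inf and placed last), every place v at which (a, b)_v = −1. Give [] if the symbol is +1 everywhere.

[2, 5, 13, 19]

Mod squares: a ≡ 70, b ≡ 247. Check v ∈ {∞, 2, 3, 5, 7, 13, 19, 23, 43}.
v=2: v_2(a)=3, v_2(b)=4; units ≡ 3, 7 (mod 8); ε·ε+αω+βω = 1·1+3·0+4·1 ≡ 1  ⇒  (a,b)_2 = -1.
v=13: a=13^-2·(≡8), b=13^-1·(≡2) mod 13; (8|13)=-1, (2|13)=-1; (−1)^{-2·-1·6}·(-1)^-1·(-1)^-2 = -1.
v=23: a=23^-4·(≡2), b=23^-2·(≡10) mod 23; (2|23)=+1, (10|23)=-1; (−1)^{-4·-2·11}·(+1)^-2·(-1)^-4 = +1.
v=3: a=3^-8·(≡1), b=3^-4·(≡1) mod 3; (1|3)=+1, (1|3)=+1; (−1)^{-8·-4·1}·(+1)^-4·(+1)^-8 = +1.
v=19: a=19^2·(≡12), b=19^1·(≡8) mod 19; (12|19)=-1, (8|19)=-1; (−1)^{2·1·9}·(-1)^1·(-1)^2 = -1.
v=5: a=5^1·(≡1), b=5^4·(≡3) mod 5; (1|5)=+1, (3|5)=-1; (−1)^{1·4·2}·(+1)^4·(-1)^1 = -1.
v=43: a=43^4·(≡18), b=43^2·(≡39) mod 43; (18|43)=-1, (39|43)=-1; (−1)^{4·2·21}·(-1)^2·(-1)^4 = +1.
v=7: a=7^3·(≡5), b=7^0·(≡4) mod 7; (5|7)=-1, (4|7)=+1; (−1)^{3·0·3}·(-1)^0·(+1)^3 = +1.
v=∞: 70 > 0 and 247 > 0  ⇒  (a,b)_∞ = +1.
Ram(70, 247) = {2, 5, 13, 19}; no ℚ_2-point on the conic.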